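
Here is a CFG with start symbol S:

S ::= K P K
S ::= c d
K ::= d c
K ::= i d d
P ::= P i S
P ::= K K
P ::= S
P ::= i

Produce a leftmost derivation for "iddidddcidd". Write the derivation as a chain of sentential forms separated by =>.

S=>KPK=>iddPK=>iddKKK=>iddiddKK=>iddidddcK=>iddidddcidd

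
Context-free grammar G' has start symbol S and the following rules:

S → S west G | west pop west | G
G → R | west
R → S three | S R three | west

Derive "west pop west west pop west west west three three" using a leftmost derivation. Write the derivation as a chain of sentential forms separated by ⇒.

S ⇒ G   [S → G]
G ⇒ R   [G → R]
R ⇒ S R three   [R → S R three]
S R three ⇒ west pop west R three   [S → west pop west]
west pop west R three ⇒ west pop west S three three   [R → S three]
west pop west S three three ⇒ west pop west S west G three three   [S → S west G]
west pop west S west G three three ⇒ west pop west west pop west west G three three   [S → west pop west]
west pop west west pop west west G three three ⇒ west pop west west pop west west west three three   [G → west]

S ⇒ G ⇒ R ⇒ S R three ⇒ west pop west R three ⇒ west pop west S three three ⇒ west pop west S west G three three ⇒ west pop west west pop west west G three three ⇒ west pop west west pop west west west three three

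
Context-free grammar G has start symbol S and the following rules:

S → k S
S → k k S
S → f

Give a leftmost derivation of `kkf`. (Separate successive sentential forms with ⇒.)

S ⇒ kS ⇒ kkS ⇒ kkf

S ⇒ kS   [S → k S]
kS ⇒ kkS   [S → k S]
kkS ⇒ kkf   [S → f]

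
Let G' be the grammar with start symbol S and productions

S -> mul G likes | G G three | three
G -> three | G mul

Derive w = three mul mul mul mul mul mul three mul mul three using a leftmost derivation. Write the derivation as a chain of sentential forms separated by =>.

S => G G three => G mul G three => G mul mul G three => G mul mul mul G three => G mul mul mul mul G three => G mul mul mul mul mul G three => G mul mul mul mul mul mul G three => three mul mul mul mul mul mul G three => three mul mul mul mul mul mul G mul three => three mul mul mul mul mul mul G mul mul three => three mul mul mul mul mul mul three mul mul three

S => G G three   [S -> G G three]
G G three => G mul G three   [G -> G mul]
G mul G three => G mul mul G three   [G -> G mul]
G mul mul G three => G mul mul mul G three   [G -> G mul]
G mul mul mul G three => G mul mul mul mul G three   [G -> G mul]
G mul mul mul mul G three => G mul mul mul mul mul G three   [G -> G mul]
G mul mul mul mul mul G three => G mul mul mul mul mul mul G three   [G -> G mul]
G mul mul mul mul mul mul G three => three mul mul mul mul mul mul G three   [G -> three]
three mul mul mul mul mul mul G three => three mul mul mul mul mul mul G mul three   [G -> G mul]
three mul mul mul mul mul mul G mul three => three mul mul mul mul mul mul G mul mul three   [G -> G mul]
three mul mul mul mul mul mul G mul mul three => three mul mul mul mul mul mul three mul mul three   [G -> three]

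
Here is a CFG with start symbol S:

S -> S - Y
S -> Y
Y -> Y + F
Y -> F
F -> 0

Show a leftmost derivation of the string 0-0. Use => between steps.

S => S-Y => Y-Y => F-Y => 0-Y => 0-F => 0-0

S => S-Y   [S -> S - Y]
S-Y => Y-Y   [S -> Y]
Y-Y => F-Y   [Y -> F]
F-Y => 0-Y   [F -> 0]
0-Y => 0-F   [Y -> F]
0-F => 0-0   [F -> 0]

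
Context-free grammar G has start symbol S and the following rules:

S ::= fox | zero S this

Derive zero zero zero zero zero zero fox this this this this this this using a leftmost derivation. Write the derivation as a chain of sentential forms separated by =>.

S => zero S this => zero zero S this this => zero zero zero S this this this => zero zero zero zero S this this this this => zero zero zero zero zero S this this this this this => zero zero zero zero zero zero S this this this this this this => zero zero zero zero zero zero fox this this this this this this

S => zero S this   [S ::= zero S this]
zero S this => zero zero S this this   [S ::= zero S this]
zero zero S this this => zero zero zero S this this this   [S ::= zero S this]
zero zero zero S this this this => zero zero zero zero S this this this this   [S ::= zero S this]
zero zero zero zero S this this this this => zero zero zero zero zero S this this this this this   [S ::= zero S this]
zero zero zero zero zero S this this this this this => zero zero zero zero zero zero S this this this this this this   [S ::= zero S this]
zero zero zero zero zero zero S this this this this this this => zero zero zero zero zero zero fox this this this this this this   [S ::= fox]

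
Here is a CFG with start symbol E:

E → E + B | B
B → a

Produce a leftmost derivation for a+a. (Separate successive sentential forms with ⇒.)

E ⇒ E+B   [E → E + B]
E+B ⇒ B+B   [E → B]
B+B ⇒ a+B   [B → a]
a+B ⇒ a+a   [B → a]

E⇒E+B⇒B+B⇒a+B⇒a+a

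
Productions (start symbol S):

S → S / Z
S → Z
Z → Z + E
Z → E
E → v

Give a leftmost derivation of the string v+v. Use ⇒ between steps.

S⇒Z⇒Z+E⇒E+E⇒v+E⇒v+v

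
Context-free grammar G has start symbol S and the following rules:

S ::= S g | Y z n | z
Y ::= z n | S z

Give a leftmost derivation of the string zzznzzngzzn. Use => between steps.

S => Yzn   [S ::= Y z n]
Yzn => Szzn   [Y ::= S z]
Szzn => Sgzzn   [S ::= S g]
Sgzzn => Yzngzzn   [S ::= Y z n]
Yzngzzn => Szzngzzn   [Y ::= S z]
Szzngzzn => Yznzzngzzn   [S ::= Y z n]
Yznzzngzzn => Szznzzngzzn   [Y ::= S z]
Szznzzngzzn => zzznzzngzzn   [S ::= z]

S => Yzn => Szzn => Sgzzn => Yzngzzn => Szzngzzn => Yznzzngzzn => Szznzzngzzn => zzznzzngzzn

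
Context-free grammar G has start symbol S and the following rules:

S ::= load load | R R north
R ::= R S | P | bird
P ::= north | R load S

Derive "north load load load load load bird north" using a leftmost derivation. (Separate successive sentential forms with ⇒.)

S ⇒ R R north ⇒ P R north ⇒ R load S R north ⇒ R S load S R north ⇒ P S load S R north ⇒ north S load S R north ⇒ north load load load S R north ⇒ north load load load load load R north ⇒ north load load load load load bird north

S ⇒ R R north   [S ::= R R north]
R R north ⇒ P R north   [R ::= P]
P R north ⇒ R load S R north   [P ::= R load S]
R load S R north ⇒ R S load S R north   [R ::= R S]
R S load S R north ⇒ P S load S R north   [R ::= P]
P S load S R north ⇒ north S load S R north   [P ::= north]
north S load S R north ⇒ north load load load S R north   [S ::= load load]
north load load load S R north ⇒ north load load load load load R north   [S ::= load load]
north load load load load load R north ⇒ north load load load load load bird north   [R ::= bird]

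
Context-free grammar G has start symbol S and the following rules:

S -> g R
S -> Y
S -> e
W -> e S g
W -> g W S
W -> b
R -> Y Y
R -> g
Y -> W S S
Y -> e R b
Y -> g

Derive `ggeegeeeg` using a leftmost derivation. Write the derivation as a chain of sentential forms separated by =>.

S => gR => gYY => gWSSY => ggWSSSY => ggeSgSSSY => ggeegSSSY => ggeegeSSY => ggeegeeSY => ggeegeeeY => ggeegeeeg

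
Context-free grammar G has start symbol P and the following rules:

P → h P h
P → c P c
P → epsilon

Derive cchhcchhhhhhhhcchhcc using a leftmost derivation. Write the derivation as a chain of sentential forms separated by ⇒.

P ⇒ cPc ⇒ ccPcc ⇒ cchPhcc ⇒ cchhPhhcc ⇒ cchhcPchhcc ⇒ cchhccPcchhcc ⇒ cchhcchPhcchhcc ⇒ cchhcchhPhhcchhcc ⇒ cchhcchhhPhhhcchhcc ⇒ cchhcchhhhPhhhhcchhcc ⇒ cchhcchhhhhhhhcchhcc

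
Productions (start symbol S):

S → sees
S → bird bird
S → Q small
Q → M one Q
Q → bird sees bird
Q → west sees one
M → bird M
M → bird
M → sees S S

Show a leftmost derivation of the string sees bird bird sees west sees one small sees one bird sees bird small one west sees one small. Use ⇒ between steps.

S ⇒ Q small   [S → Q small]
Q small ⇒ M one Q small   [Q → M one Q]
M one Q small ⇒ sees S S one Q small   [M → sees S S]
sees S S one Q small ⇒ sees bird bird S one Q small   [S → bird bird]
sees bird bird S one Q small ⇒ sees bird bird Q small one Q small   [S → Q small]
sees bird bird Q small one Q small ⇒ sees bird bird M one Q small one Q small   [Q → M one Q]
sees bird bird M one Q small one Q small ⇒ sees bird bird sees S S one Q small one Q small   [M → sees S S]
sees bird bird sees S S one Q small one Q small ⇒ sees bird bird sees Q small S one Q small one Q small   [S → Q small]
sees bird bird sees Q small S one Q small one Q small ⇒ sees bird bird sees west sees one small S one Q small one Q small   [Q → west sees one]
sees bird bird sees west sees one small S one Q small one Q small ⇒ sees bird bird sees west sees one small sees one Q small one Q small   [S → sees]
sees bird bird sees west sees one small sees one Q small one Q small ⇒ sees bird bird sees west sees one small sees one bird sees bird small one Q small   [Q → bird sees bird]
sees bird bird sees west sees one small sees one bird sees bird small one Q small ⇒ sees bird bird sees west sees one small sees one bird sees bird small one west sees one small   [Q → west sees one]

S ⇒ Q small ⇒ M one Q small ⇒ sees S S one Q small ⇒ sees bird bird S one Q small ⇒ sees bird bird Q small one Q small ⇒ sees bird bird M one Q small one Q small ⇒ sees bird bird sees S S one Q small one Q small ⇒ sees bird bird sees Q small S one Q small one Q small ⇒ sees bird bird sees west sees one small S one Q small one Q small ⇒ sees bird bird sees west sees one small sees one Q small one Q small ⇒ sees bird bird sees west sees one small sees one bird sees bird small one Q small ⇒ sees bird bird sees west sees one small sees one bird sees bird small one west sees one small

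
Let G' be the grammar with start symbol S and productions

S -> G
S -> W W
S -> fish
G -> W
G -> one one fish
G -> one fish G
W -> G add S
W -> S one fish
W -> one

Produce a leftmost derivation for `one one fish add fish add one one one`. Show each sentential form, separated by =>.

S => W W   [S -> W W]
W W => G add S W   [W -> G add S]
G add S W => W add S W   [G -> W]
W add S W => G add S add S W   [W -> G add S]
G add S add S W => one one fish add S add S W   [G -> one one fish]
one one fish add S add S W => one one fish add fish add S W   [S -> fish]
one one fish add fish add S W => one one fish add fish add W W W   [S -> W W]
one one fish add fish add W W W => one one fish add fish add one W W   [W -> one]
one one fish add fish add one W W => one one fish add fish add one one W   [W -> one]
one one fish add fish add one one W => one one fish add fish add one one one   [W -> one]

S => W W => G add S W => W add S W => G add S add S W => one one fish add S add S W => one one fish add fish add S W => one one fish add fish add W W W => one one fish add fish add one W W => one one fish add fish add one one W => one one fish add fish add one one one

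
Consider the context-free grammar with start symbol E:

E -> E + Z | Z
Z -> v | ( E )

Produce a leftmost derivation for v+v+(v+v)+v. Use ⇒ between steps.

E ⇒ E+Z   [E -> E + Z]
E+Z ⇒ E+Z+Z   [E -> E + Z]
E+Z+Z ⇒ E+Z+Z+Z   [E -> E + Z]
E+Z+Z+Z ⇒ Z+Z+Z+Z   [E -> Z]
Z+Z+Z+Z ⇒ v+Z+Z+Z   [Z -> v]
v+Z+Z+Z ⇒ v+v+Z+Z   [Z -> v]
v+v+Z+Z ⇒ v+v+(E)+Z   [Z -> ( E )]
v+v+(E)+Z ⇒ v+v+(E+Z)+Z   [E -> E + Z]
v+v+(E+Z)+Z ⇒ v+v+(Z+Z)+Z   [E -> Z]
v+v+(Z+Z)+Z ⇒ v+v+(v+Z)+Z   [Z -> v]
v+v+(v+Z)+Z ⇒ v+v+(v+v)+Z   [Z -> v]
v+v+(v+v)+Z ⇒ v+v+(v+v)+v   [Z -> v]

E ⇒ E+Z ⇒ E+Z+Z ⇒ E+Z+Z+Z ⇒ Z+Z+Z+Z ⇒ v+Z+Z+Z ⇒ v+v+Z+Z ⇒ v+v+(E)+Z ⇒ v+v+(E+Z)+Z ⇒ v+v+(Z+Z)+Z ⇒ v+v+(v+Z)+Z ⇒ v+v+(v+v)+Z ⇒ v+v+(v+v)+v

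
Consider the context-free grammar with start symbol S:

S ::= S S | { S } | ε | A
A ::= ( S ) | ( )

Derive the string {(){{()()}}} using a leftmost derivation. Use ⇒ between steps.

S ⇒ {S} ⇒ {SS} ⇒ {AS} ⇒ {()S} ⇒ {(){S}} ⇒ {(){{S}}} ⇒ {(){{SS}}} ⇒ {(){{AS}}} ⇒ {(){{()S}}} ⇒ {(){{()A}}} ⇒ {(){{()(S)}}} ⇒ {(){{()()}}}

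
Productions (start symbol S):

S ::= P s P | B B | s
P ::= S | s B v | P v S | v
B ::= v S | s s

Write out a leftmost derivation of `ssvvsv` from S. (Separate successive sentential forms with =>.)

S => BB => ssB => ssvS => ssvPsP => ssvvsP => ssvvsv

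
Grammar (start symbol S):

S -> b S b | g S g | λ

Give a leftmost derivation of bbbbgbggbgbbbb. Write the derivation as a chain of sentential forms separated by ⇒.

S ⇒ bSb ⇒ bbSbb ⇒ bbbSbbb ⇒ bbbbSbbbb ⇒ bbbbgSgbbbb ⇒ bbbbgbSbgbbbb ⇒ bbbbgbgSgbgbbbb ⇒ bbbbgbggbgbbbb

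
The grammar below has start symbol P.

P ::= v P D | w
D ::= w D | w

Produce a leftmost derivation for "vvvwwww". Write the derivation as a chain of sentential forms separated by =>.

P=>vPD=>vvPDD=>vvvPDDD=>vvvwDDD=>vvvwwDD=>vvvwwwD=>vvvwwww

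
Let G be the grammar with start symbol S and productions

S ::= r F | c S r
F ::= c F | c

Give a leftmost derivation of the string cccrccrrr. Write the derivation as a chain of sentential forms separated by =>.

S => cSr => ccSrr => cccSrrr => cccrFrrr => cccrcFrrr => cccrccrrr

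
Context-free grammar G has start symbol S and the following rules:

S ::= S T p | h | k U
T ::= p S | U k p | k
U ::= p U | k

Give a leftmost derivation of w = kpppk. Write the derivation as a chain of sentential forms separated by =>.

S=>kU=>kpU=>kppU=>kpppU=>kpppk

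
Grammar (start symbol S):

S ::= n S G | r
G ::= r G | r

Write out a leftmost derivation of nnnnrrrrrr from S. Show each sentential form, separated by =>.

S => nSG   [S ::= n S G]
nSG => nnSGG   [S ::= n S G]
nnSGG => nnnSGGG   [S ::= n S G]
nnnSGGG => nnnnSGGGG   [S ::= n S G]
nnnnSGGGG => nnnnrGGGG   [S ::= r]
nnnnrGGGG => nnnnrrGGG   [G ::= r]
nnnnrrGGG => nnnnrrrGG   [G ::= r]
nnnnrrrGG => nnnnrrrrGG   [G ::= r G]
nnnnrrrrGG => nnnnrrrrrG   [G ::= r]
nnnnrrrrrG => nnnnrrrrrr   [G ::= r]

S=>nSG=>nnSGG=>nnnSGGG=>nnnnSGGGG=>nnnnrGGGG=>nnnnrrGGG=>nnnnrrrGG=>nnnnrrrrGG=>nnnnrrrrrG=>nnnnrrrrrr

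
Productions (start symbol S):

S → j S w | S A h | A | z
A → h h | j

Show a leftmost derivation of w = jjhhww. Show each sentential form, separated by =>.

S => jSw => jjSww => jjAww => jjhhww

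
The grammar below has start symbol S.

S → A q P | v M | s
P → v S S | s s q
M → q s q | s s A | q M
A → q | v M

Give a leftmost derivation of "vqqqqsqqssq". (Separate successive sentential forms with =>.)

S => AqP => vMqP => vqMqP => vqqMqP => vqqqMqP => vqqqqsqqP => vqqqqsqqssq

S => AqP   [S → A q P]
AqP => vMqP   [A → v M]
vMqP => vqMqP   [M → q M]
vqMqP => vqqMqP   [M → q M]
vqqMqP => vqqqMqP   [M → q M]
vqqqMqP => vqqqqsqqP   [M → q s q]
vqqqqsqqP => vqqqqsqqssq   [P → s s q]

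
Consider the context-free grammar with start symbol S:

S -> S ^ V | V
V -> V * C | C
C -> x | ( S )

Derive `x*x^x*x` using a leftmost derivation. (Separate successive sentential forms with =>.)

S=>S^V=>V^V=>V*C^V=>C*C^V=>x*C^V=>x*x^V=>x*x^V*C=>x*x^C*C=>x*x^x*C=>x*x^x*x

S => S^V   [S -> S ^ V]
S^V => V^V   [S -> V]
V^V => V*C^V   [V -> V * C]
V*C^V => C*C^V   [V -> C]
C*C^V => x*C^V   [C -> x]
x*C^V => x*x^V   [C -> x]
x*x^V => x*x^V*C   [V -> V * C]
x*x^V*C => x*x^C*C   [V -> C]
x*x^C*C => x*x^x*C   [C -> x]
x*x^x*C => x*x^x*x   [C -> x]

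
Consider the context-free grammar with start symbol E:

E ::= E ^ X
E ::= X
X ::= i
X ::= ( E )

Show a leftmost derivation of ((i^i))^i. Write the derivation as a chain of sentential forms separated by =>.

E => E^X => X^X => (E)^X => (X)^X => ((E))^X => ((E^X))^X => ((X^X))^X => ((i^X))^X => ((i^i))^X => ((i^i))^i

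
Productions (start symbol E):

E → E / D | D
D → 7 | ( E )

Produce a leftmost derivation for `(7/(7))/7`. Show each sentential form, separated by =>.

E=>E/D=>D/D=>(E)/D=>(E/D)/D=>(D/D)/D=>(7/D)/D=>(7/(E))/D=>(7/(D))/D=>(7/(7))/D=>(7/(7))/7

E => E/D   [E → E / D]
E/D => D/D   [E → D]
D/D => (E)/D   [D → ( E )]
(E)/D => (E/D)/D   [E → E / D]
(E/D)/D => (D/D)/D   [E → D]
(D/D)/D => (7/D)/D   [D → 7]
(7/D)/D => (7/(E))/D   [D → ( E )]
(7/(E))/D => (7/(D))/D   [E → D]
(7/(D))/D => (7/(7))/D   [D → 7]
(7/(7))/D => (7/(7))/7   [D → 7]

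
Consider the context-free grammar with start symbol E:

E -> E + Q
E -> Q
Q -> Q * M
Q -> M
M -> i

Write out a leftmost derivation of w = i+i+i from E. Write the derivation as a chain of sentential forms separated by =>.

E => E+Q => E+Q+Q => Q+Q+Q => M+Q+Q => i+Q+Q => i+M+Q => i+i+Q => i+i+M => i+i+i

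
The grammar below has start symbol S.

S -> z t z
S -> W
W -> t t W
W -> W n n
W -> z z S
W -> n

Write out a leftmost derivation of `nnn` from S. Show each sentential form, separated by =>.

S=>W=>Wnn=>nnn

S => W   [S -> W]
W => Wnn   [W -> W n n]
Wnn => nnn   [W -> n]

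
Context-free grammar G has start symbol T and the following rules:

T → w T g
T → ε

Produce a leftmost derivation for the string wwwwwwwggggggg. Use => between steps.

T => wTg => wwTgg => wwwTggg => wwwwTgggg => wwwwwTggggg => wwwwwwTgggggg => wwwwwwwTggggggg => wwwwwwwggggggg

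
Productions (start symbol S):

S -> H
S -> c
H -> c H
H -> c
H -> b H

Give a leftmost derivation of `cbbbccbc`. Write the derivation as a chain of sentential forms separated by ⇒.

S ⇒ H ⇒ cH ⇒ cbH ⇒ cbbH ⇒ cbbbH ⇒ cbbbcH ⇒ cbbbccH ⇒ cbbbccbH ⇒ cbbbccbc

S ⇒ H   [S -> H]
H ⇒ cH   [H -> c H]
cH ⇒ cbH   [H -> b H]
cbH ⇒ cbbH   [H -> b H]
cbbH ⇒ cbbbH   [H -> b H]
cbbbH ⇒ cbbbcH   [H -> c H]
cbbbcH ⇒ cbbbccH   [H -> c H]
cbbbccH ⇒ cbbbccbH   [H -> b H]
cbbbccbH ⇒ cbbbccbc   [H -> c]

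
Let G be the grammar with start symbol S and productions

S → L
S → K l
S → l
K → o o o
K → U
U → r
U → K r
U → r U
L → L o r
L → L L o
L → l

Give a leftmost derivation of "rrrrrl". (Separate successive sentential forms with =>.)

S => Kl => Ul => Krl => Url => rUrl => rKrrl => rUrrl => rrUrrl => rrrrrl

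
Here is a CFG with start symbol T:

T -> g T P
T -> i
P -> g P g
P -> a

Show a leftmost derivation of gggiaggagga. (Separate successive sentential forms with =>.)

T => gTP => ggTPP => gggTPPP => gggiPPP => gggiaPP => gggiagPgP => gggiaggPggP => gggiaggaggP => gggiaggagga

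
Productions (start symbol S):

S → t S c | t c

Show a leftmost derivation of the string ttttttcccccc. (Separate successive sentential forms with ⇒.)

S ⇒ tSc   [S → t S c]
tSc ⇒ ttScc   [S → t S c]
ttScc ⇒ tttSccc   [S → t S c]
tttSccc ⇒ ttttScccc   [S → t S c]
ttttScccc ⇒ tttttSccccc   [S → t S c]
tttttSccccc ⇒ ttttttcccccc   [S → t c]

S ⇒ tSc ⇒ ttScc ⇒ tttSccc ⇒ ttttScccc ⇒ tttttSccccc ⇒ ttttttcccccc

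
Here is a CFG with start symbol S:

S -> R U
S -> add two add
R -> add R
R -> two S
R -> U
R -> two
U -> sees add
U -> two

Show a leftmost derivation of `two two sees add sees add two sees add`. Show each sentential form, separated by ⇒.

S ⇒ R U ⇒ two S U ⇒ two R U U ⇒ two two S U U ⇒ two two R U U U ⇒ two two U U U U ⇒ two two sees add U U U ⇒ two two sees add sees add U U ⇒ two two sees add sees add two U ⇒ two two sees add sees add two sees add

S ⇒ R U   [S -> R U]
R U ⇒ two S U   [R -> two S]
two S U ⇒ two R U U   [S -> R U]
two R U U ⇒ two two S U U   [R -> two S]
two two S U U ⇒ two two R U U U   [S -> R U]
two two R U U U ⇒ two two U U U U   [R -> U]
two two U U U U ⇒ two two sees add U U U   [U -> sees add]
two two sees add U U U ⇒ two two sees add sees add U U   [U -> sees add]
two two sees add sees add U U ⇒ two two sees add sees add two U   [U -> two]
two two sees add sees add two U ⇒ two two sees add sees add two sees add   [U -> sees add]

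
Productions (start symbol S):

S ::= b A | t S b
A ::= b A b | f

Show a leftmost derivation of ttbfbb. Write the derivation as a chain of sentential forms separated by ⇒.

S ⇒ tSb   [S ::= t S b]
tSb ⇒ ttSbb   [S ::= t S b]
ttSbb ⇒ ttbAbb   [S ::= b A]
ttbAbb ⇒ ttbfbb   [A ::= f]

S⇒tSb⇒ttSbb⇒ttbAbb⇒ttbfbb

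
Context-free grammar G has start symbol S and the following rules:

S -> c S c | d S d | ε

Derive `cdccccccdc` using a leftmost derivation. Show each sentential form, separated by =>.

S => cSc => cdSdc => cdcScdc => cdccSccdc => cdcccScccdc => cdccccccdc

S => cSc   [S -> c S c]
cSc => cdSdc   [S -> d S d]
cdSdc => cdcScdc   [S -> c S c]
cdcScdc => cdccSccdc   [S -> c S c]
cdccSccdc => cdcccScccdc   [S -> c S c]
cdcccScccdc => cdccccccdc   [S -> ε]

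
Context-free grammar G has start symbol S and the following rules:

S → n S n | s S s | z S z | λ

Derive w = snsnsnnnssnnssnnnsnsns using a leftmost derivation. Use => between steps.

S => sSs => snSns => snsSsns => snsnSnsns => snsnsSsnsns => snsnsnSnsnsns => snsnsnnSnnsnsns => snsnsnnnSnnnsnsns => snsnsnnnsSsnnnsnsns => snsnsnnnssSssnnnsnsns => snsnsnnnssnSnssnnnsnsns => snsnsnnnssnnssnnnsnsns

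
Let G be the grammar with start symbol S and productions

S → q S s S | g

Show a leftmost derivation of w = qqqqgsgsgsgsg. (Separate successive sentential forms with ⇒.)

S⇒qSsS⇒qqSsSsS⇒qqqSsSsSsS⇒qqqqSsSsSsSsS⇒qqqqgsSsSsSsS⇒qqqqgsgsSsSsS⇒qqqqgsgsgsSsS⇒qqqqgsgsgsgsS⇒qqqqgsgsgsgsg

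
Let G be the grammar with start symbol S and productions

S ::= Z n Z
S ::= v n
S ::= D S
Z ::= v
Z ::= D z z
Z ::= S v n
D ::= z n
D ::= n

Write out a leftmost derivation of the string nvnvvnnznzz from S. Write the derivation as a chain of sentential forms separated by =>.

S=>DS=>nS=>nZnZ=>nSvnnZ=>nZnZvnnZ=>nvnZvnnZ=>nvnvvnnZ=>nvnvvnnDzz=>nvnvvnnznzz

S => DS   [S ::= D S]
DS => nS   [D ::= n]
nS => nZnZ   [S ::= Z n Z]
nZnZ => nSvnnZ   [Z ::= S v n]
nSvnnZ => nZnZvnnZ   [S ::= Z n Z]
nZnZvnnZ => nvnZvnnZ   [Z ::= v]
nvnZvnnZ => nvnvvnnZ   [Z ::= v]
nvnvvnnZ => nvnvvnnDzz   [Z ::= D z z]
nvnvvnnDzz => nvnvvnnznzz   [D ::= z n]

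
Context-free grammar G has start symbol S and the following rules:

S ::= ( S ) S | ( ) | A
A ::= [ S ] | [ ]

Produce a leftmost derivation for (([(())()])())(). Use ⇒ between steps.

S ⇒ (S)S   [S ::= ( S ) S]
(S)S ⇒ ((S)S)S   [S ::= ( S ) S]
((S)S)S ⇒ ((A)S)S   [S ::= A]
((A)S)S ⇒ (([S])S)S   [A ::= [ S ]]
(([S])S)S ⇒ (([(S)S])S)S   [S ::= ( S ) S]
(([(S)S])S)S ⇒ (([(())S])S)S   [S ::= ( )]
(([(())S])S)S ⇒ (([(())()])S)S   [S ::= ( )]
(([(())()])S)S ⇒ (([(())()])())S   [S ::= ( )]
(([(())()])())S ⇒ (([(())()])())()   [S ::= ( )]

S ⇒ (S)S ⇒ ((S)S)S ⇒ ((A)S)S ⇒ (([S])S)S ⇒ (([(S)S])S)S ⇒ (([(())S])S)S ⇒ (([(())()])S)S ⇒ (([(())()])())S ⇒ (([(())()])())()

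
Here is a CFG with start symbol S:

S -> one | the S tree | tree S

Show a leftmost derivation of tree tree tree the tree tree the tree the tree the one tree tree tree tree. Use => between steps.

S => tree S => tree tree S => tree tree tree S => tree tree tree the S tree => tree tree tree the tree S tree => tree tree tree the tree tree S tree => tree tree tree the tree tree the S tree tree => tree tree tree the tree tree the tree S tree tree => tree tree tree the tree tree the tree the S tree tree tree => tree tree tree the tree tree the tree the tree S tree tree tree => tree tree tree the tree tree the tree the tree the S tree tree tree tree => tree tree tree the tree tree the tree the tree the one tree tree tree tree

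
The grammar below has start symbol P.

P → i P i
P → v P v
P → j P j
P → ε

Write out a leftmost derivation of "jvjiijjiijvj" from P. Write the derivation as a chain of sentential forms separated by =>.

P => jPj => jvPvj => jvjPjvj => jvjiPijvj => jvjiiPiijvj => jvjiijPjiijvj => jvjiijjiijvj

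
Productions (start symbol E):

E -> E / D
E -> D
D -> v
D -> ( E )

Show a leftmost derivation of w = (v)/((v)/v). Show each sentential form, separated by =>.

E=>E/D=>D/D=>(E)/D=>(D)/D=>(v)/D=>(v)/(E)=>(v)/(E/D)=>(v)/(D/D)=>(v)/((E)/D)=>(v)/((D)/D)=>(v)/((v)/D)=>(v)/((v)/v)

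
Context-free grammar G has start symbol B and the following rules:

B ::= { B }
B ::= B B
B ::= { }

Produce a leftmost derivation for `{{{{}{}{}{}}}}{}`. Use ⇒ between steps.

B ⇒ BB ⇒ {B}B ⇒ {{B}}B ⇒ {{{B}}}B ⇒ {{{BB}}}B ⇒ {{{BBB}}}B ⇒ {{{BBBB}}}B ⇒ {{{{}BBB}}}B ⇒ {{{{}{}BB}}}B ⇒ {{{{}{}{}B}}}B ⇒ {{{{}{}{}{}}}}B ⇒ {{{{}{}{}{}}}}{}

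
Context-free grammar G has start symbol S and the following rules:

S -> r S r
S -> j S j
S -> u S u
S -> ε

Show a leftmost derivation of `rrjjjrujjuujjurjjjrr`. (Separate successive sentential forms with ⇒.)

S ⇒ rSr   [S -> r S r]
rSr ⇒ rrSrr   [S -> r S r]
rrSrr ⇒ rrjSjrr   [S -> j S j]
rrjSjrr ⇒ rrjjSjjrr   [S -> j S j]
rrjjSjjrr ⇒ rrjjjSjjjrr   [S -> j S j]
rrjjjSjjjrr ⇒ rrjjjrSrjjjrr   [S -> r S r]
rrjjjrSrjjjrr ⇒ rrjjjruSurjjjrr   [S -> u S u]
rrjjjruSurjjjrr ⇒ rrjjjrujSjurjjjrr   [S -> j S j]
rrjjjrujSjurjjjrr ⇒ rrjjjrujjSjjurjjjrr   [S -> j S j]
rrjjjrujjSjjurjjjrr ⇒ rrjjjrujjuSujjurjjjrr   [S -> u S u]
rrjjjrujjuSujjurjjjrr ⇒ rrjjjrujjuujjurjjjrr   [S -> ε]

S ⇒ rSr ⇒ rrSrr ⇒ rrjSjrr ⇒ rrjjSjjrr ⇒ rrjjjSjjjrr ⇒ rrjjjrSrjjjrr ⇒ rrjjjruSurjjjrr ⇒ rrjjjrujSjurjjjrr ⇒ rrjjjrujjSjjurjjjrr ⇒ rrjjjrujjuSujjurjjjrr ⇒ rrjjjrujjuujjurjjjrr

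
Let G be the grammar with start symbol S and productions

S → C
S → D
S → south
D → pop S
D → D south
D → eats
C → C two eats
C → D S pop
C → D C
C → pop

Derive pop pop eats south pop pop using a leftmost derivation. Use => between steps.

S => D => pop S => pop C => pop D C => pop pop S C => pop pop C C => pop pop D S pop C => pop pop eats S pop C => pop pop eats south pop C => pop pop eats south pop pop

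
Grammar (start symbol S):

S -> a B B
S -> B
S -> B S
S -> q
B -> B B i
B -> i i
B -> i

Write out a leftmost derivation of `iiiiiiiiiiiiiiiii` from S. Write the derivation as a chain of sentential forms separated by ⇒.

S ⇒ BS ⇒ BBiS ⇒ iiBiS ⇒ iiBBiiS ⇒ iiiiBiiS ⇒ iiiiiiiiS ⇒ iiiiiiiiBS ⇒ iiiiiiiiBBiS ⇒ iiiiiiiiBBiBiS ⇒ iiiiiiiiiiBiBiS ⇒ iiiiiiiiiiiiiBiS ⇒ iiiiiiiiiiiiiiiiS ⇒ iiiiiiiiiiiiiiiiB ⇒ iiiiiiiiiiiiiiiii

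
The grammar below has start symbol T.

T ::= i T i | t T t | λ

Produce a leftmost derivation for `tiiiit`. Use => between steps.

T => tTt   [T ::= t T t]
tTt => tiTit   [T ::= i T i]
tiTit => tiiTiit   [T ::= i T i]
tiiTiit => tiiiit   [T ::= λ]

T=>tTt=>tiTit=>tiiTiit=>tiiiit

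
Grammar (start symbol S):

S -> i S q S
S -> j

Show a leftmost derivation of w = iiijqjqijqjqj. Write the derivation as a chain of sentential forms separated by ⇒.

S⇒iSqS⇒iiSqSqS⇒iiiSqSqSqS⇒iiijqSqSqS⇒iiijqjqSqS⇒iiijqjqiSqSqS⇒iiijqjqijqSqS⇒iiijqjqijqjqS⇒iiijqjqijqjqj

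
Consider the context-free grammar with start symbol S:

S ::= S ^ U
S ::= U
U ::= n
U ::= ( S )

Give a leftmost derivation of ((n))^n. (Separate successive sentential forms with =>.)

S => S^U   [S ::= S ^ U]
S^U => U^U   [S ::= U]
U^U => (S)^U   [U ::= ( S )]
(S)^U => (U)^U   [S ::= U]
(U)^U => ((S))^U   [U ::= ( S )]
((S))^U => ((U))^U   [S ::= U]
((U))^U => ((n))^U   [U ::= n]
((n))^U => ((n))^n   [U ::= n]

S=>S^U=>U^U=>(S)^U=>(U)^U=>((S))^U=>((U))^U=>((n))^U=>((n))^n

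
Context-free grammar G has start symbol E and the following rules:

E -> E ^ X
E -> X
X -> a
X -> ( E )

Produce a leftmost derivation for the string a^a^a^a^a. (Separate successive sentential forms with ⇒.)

E ⇒ E^X ⇒ E^X^X ⇒ E^X^X^X ⇒ E^X^X^X^X ⇒ X^X^X^X^X ⇒ a^X^X^X^X ⇒ a^a^X^X^X ⇒ a^a^a^X^X ⇒ a^a^a^a^X ⇒ a^a^a^a^a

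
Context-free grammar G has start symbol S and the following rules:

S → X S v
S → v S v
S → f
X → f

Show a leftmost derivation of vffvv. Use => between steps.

S => vSv => vXSvv => vfSvv => vffvv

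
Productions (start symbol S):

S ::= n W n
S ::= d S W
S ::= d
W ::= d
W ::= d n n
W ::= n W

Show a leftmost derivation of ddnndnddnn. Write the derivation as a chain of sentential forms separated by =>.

S => dSW => ddSWW => ddnWnWW => ddnnWnWW => ddnndnWW => ddnndndW => ddnndnddnn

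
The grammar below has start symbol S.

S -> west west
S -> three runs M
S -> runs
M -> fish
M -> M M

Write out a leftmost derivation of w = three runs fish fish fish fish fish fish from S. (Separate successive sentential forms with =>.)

S => three runs M   [S -> three runs M]
three runs M => three runs M M   [M -> M M]
three runs M M => three runs M M M   [M -> M M]
three runs M M M => three runs M M M M   [M -> M M]
three runs M M M M => three runs fish M M M   [M -> fish]
three runs fish M M M => three runs fish M M M M   [M -> M M]
three runs fish M M M M => three runs fish M M M M M   [M -> M M]
three runs fish M M M M M => three runs fish fish M M M M   [M -> fish]
three runs fish fish M M M M => three runs fish fish fish M M M   [M -> fish]
three runs fish fish fish M M M => three runs fish fish fish fish M M   [M -> fish]
three runs fish fish fish fish M M => three runs fish fish fish fish fish M   [M -> fish]
three runs fish fish fish fish fish M => three runs fish fish fish fish fish fish   [M -> fish]

S => three runs M => three runs M M => three runs M M M => three runs M M M M => three runs fish M M M => three runs fish M M M M => three runs fish M M M M M => three runs fish fish M M M M => three runs fish fish fish M M M => three runs fish fish fish fish M M => three runs fish fish fish fish fish M => three runs fish fish fish fish fish fish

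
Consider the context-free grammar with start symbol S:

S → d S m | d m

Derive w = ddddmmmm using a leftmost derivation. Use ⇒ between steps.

S⇒dSm⇒ddSmm⇒dddSmmm⇒ddddmmmm

S ⇒ dSm   [S → d S m]
dSm ⇒ ddSmm   [S → d S m]
ddSmm ⇒ dddSmmm   [S → d S m]
dddSmmm ⇒ ddddmmmm   [S → d m]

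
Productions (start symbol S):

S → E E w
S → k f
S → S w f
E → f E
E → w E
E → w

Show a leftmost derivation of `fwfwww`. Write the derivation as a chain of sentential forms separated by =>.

S => EEw => fEEw => fwEw => fwfEw => fwfwEw => fwfwww

S => EEw   [S → E E w]
EEw => fEEw   [E → f E]
fEEw => fwEw   [E → w]
fwEw => fwfEw   [E → f E]
fwfEw => fwfwEw   [E → w E]
fwfwEw => fwfwww   [E → w]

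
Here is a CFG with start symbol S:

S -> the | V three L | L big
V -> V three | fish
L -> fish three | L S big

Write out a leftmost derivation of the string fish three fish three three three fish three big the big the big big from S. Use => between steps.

S => L big   [S -> L big]
L big => L S big big   [L -> L S big]
L S big big => L S big S big big   [L -> L S big]
L S big S big big => L S big S big S big big   [L -> L S big]
L S big S big S big big => fish three S big S big S big big   [L -> fish three]
fish three S big S big S big big => fish three V three L big S big S big big   [S -> V three L]
fish three V three L big S big S big big => fish three V three three L big S big S big big   [V -> V three]
fish three V three three L big S big S big big => fish three V three three three L big S big S big big   [V -> V three]
fish three V three three three L big S big S big big => fish three fish three three three L big S big S big big   [V -> fish]
fish three fish three three three L big S big S big big => fish three fish three three three fish three big S big S big big   [L -> fish three]
fish three fish three three three fish three big S big S big big => fish three fish three three three fish three big the big S big big   [S -> the]
fish three fish three three three fish three big the big S big big => fish three fish three three three fish three big the big the big big   [S -> the]

S => L big => L S big big => L S big S big big => L S big S big S big big => fish three S big S big S big big => fish three V three L big S big S big big => fish three V three three L big S big S big big => fish three V three three three L big S big S big big => fish three fish three three three L big S big S big big => fish three fish three three three fish three big S big S big big => fish three fish three three three fish three big the big S big big => fish three fish three three three fish three big the big the big big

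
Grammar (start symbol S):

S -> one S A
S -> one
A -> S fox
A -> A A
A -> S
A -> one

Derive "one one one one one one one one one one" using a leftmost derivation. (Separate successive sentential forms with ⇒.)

S ⇒ one S A ⇒ one one S A A ⇒ one one one S A A A ⇒ one one one one S A A A A ⇒ one one one one one A A A A ⇒ one one one one one one A A A ⇒ one one one one one one A A A A ⇒ one one one one one one S A A A ⇒ one one one one one one one A A A ⇒ one one one one one one one one A A ⇒ one one one one one one one one one A ⇒ one one one one one one one one one one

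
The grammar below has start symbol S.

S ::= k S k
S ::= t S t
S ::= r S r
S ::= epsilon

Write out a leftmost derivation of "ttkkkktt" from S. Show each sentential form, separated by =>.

S => tSt   [S ::= t S t]
tSt => ttStt   [S ::= t S t]
ttStt => ttkSktt   [S ::= k S k]
ttkSktt => ttkkSkktt   [S ::= k S k]
ttkkSkktt => ttkkkktt   [S ::= epsilon]

S=>tSt=>ttStt=>ttkSktt=>ttkkSkktt=>ttkkkktt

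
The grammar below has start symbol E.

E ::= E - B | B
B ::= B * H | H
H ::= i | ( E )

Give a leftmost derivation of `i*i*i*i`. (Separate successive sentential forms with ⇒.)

E⇒B⇒B*H⇒B*H*H⇒B*H*H*H⇒H*H*H*H⇒i*H*H*H⇒i*i*H*H⇒i*i*i*H⇒i*i*i*i

E ⇒ B   [E ::= B]
B ⇒ B*H   [B ::= B * H]
B*H ⇒ B*H*H   [B ::= B * H]
B*H*H ⇒ B*H*H*H   [B ::= B * H]
B*H*H*H ⇒ H*H*H*H   [B ::= H]
H*H*H*H ⇒ i*H*H*H   [H ::= i]
i*H*H*H ⇒ i*i*H*H   [H ::= i]
i*i*H*H ⇒ i*i*i*H   [H ::= i]
i*i*i*H ⇒ i*i*i*i   [H ::= i]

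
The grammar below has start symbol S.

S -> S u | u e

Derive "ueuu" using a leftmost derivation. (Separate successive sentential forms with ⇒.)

S⇒Su⇒Suu⇒ueuu

S ⇒ Su   [S -> S u]
Su ⇒ Suu   [S -> S u]
Suu ⇒ ueuu   [S -> u e]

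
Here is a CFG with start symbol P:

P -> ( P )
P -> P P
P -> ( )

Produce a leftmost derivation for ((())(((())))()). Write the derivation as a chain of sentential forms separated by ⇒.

P⇒(P)⇒(PP)⇒((P)P)⇒((())P)⇒((())PP)⇒((())(P)P)⇒((())((P))P)⇒((())(((P)))P)⇒((())(((())))P)⇒((())(((())))())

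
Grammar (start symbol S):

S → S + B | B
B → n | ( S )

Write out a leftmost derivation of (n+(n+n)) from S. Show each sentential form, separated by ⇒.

S ⇒ B ⇒ (S) ⇒ (S+B) ⇒ (B+B) ⇒ (n+B) ⇒ (n+(S)) ⇒ (n+(S+B)) ⇒ (n+(B+B)) ⇒ (n+(n+B)) ⇒ (n+(n+n))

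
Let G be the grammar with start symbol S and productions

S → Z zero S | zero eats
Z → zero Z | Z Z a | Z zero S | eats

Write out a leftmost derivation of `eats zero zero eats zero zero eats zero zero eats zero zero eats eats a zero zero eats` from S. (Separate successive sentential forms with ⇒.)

S ⇒ Z zero S ⇒ eats zero S ⇒ eats zero Z zero S ⇒ eats zero Z Z a zero S ⇒ eats zero zero Z Z a zero S ⇒ eats zero zero Z zero S Z a zero S ⇒ eats zero zero Z zero S zero S Z a zero S ⇒ eats zero zero Z zero S zero S zero S Z a zero S ⇒ eats zero zero eats zero S zero S zero S Z a zero S ⇒ eats zero zero eats zero zero eats zero S zero S Z a zero S ⇒ eats zero zero eats zero zero eats zero zero eats zero S Z a zero S ⇒ eats zero zero eats zero zero eats zero zero eats zero zero eats Z a zero S ⇒ eats zero zero eats zero zero eats zero zero eats zero zero eats eats a zero S ⇒ eats zero zero eats zero zero eats zero zero eats zero zero eats eats a zero zero eats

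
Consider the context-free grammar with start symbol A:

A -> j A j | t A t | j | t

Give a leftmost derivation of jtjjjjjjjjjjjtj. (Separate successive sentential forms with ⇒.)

A ⇒ jAj ⇒ jtAtj ⇒ jtjAjtj ⇒ jtjjAjjtj ⇒ jtjjjAjjjtj ⇒ jtjjjjAjjjjtj ⇒ jtjjjjjAjjjjjtj ⇒ jtjjjjjjjjjjjtj

A ⇒ jAj   [A -> j A j]
jAj ⇒ jtAtj   [A -> t A t]
jtAtj ⇒ jtjAjtj   [A -> j A j]
jtjAjtj ⇒ jtjjAjjtj   [A -> j A j]
jtjjAjjtj ⇒ jtjjjAjjjtj   [A -> j A j]
jtjjjAjjjtj ⇒ jtjjjjAjjjjtj   [A -> j A j]
jtjjjjAjjjjtj ⇒ jtjjjjjAjjjjjtj   [A -> j A j]
jtjjjjjAjjjjjtj ⇒ jtjjjjjjjjjjjtj   [A -> j]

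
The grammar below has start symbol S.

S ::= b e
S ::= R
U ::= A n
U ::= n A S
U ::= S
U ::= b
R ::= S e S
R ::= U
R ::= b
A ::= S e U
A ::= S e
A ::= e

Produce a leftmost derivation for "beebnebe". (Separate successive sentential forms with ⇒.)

S ⇒ R   [S ::= R]
R ⇒ SeS   [R ::= S e S]
SeS ⇒ ReS   [S ::= R]
ReS ⇒ UeS   [R ::= U]
UeS ⇒ AneS   [U ::= A n]
AneS ⇒ SeUneS   [A ::= S e U]
SeUneS ⇒ beeUneS   [S ::= b e]
beeUneS ⇒ beebneS   [U ::= b]
beebneS ⇒ beebnebe   [S ::= b e]

S ⇒ R ⇒ SeS ⇒ ReS ⇒ UeS ⇒ AneS ⇒ SeUneS ⇒ beeUneS ⇒ beebneS ⇒ beebnebe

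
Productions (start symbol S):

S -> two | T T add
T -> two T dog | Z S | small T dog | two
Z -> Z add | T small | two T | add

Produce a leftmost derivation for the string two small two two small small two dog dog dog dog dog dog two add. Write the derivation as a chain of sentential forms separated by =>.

S => T T add => two T dog T add => two small T dog dog T add => two small two T dog dog dog T add => two small two two T dog dog dog dog T add => two small two two small T dog dog dog dog dog T add => two small two two small small T dog dog dog dog dog dog T add => two small two two small small two dog dog dog dog dog dog T add => two small two two small small two dog dog dog dog dog dog two add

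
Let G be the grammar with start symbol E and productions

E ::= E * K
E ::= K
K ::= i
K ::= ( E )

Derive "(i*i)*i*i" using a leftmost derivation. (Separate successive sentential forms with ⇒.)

E ⇒ E*K ⇒ E*K*K ⇒ K*K*K ⇒ (E)*K*K ⇒ (E*K)*K*K ⇒ (K*K)*K*K ⇒ (i*K)*K*K ⇒ (i*i)*K*K ⇒ (i*i)*i*K ⇒ (i*i)*i*i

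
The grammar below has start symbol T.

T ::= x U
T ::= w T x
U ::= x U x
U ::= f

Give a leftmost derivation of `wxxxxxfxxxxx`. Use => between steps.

T => wTx => wxUx => wxxUxx => wxxxUxxx => wxxxxUxxxx => wxxxxxUxxxxx => wxxxxxfxxxxx

T => wTx   [T ::= w T x]
wTx => wxUx   [T ::= x U]
wxUx => wxxUxx   [U ::= x U x]
wxxUxx => wxxxUxxx   [U ::= x U x]
wxxxUxxx => wxxxxUxxxx   [U ::= x U x]
wxxxxUxxxx => wxxxxxUxxxxx   [U ::= x U x]
wxxxxxUxxxxx => wxxxxxfxxxxx   [U ::= f]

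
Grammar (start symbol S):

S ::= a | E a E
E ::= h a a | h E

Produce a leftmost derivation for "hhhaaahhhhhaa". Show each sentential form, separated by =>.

S => EaE   [S ::= E a E]
EaE => hEaE   [E ::= h E]
hEaE => hhEaE   [E ::= h E]
hhEaE => hhhaaaE   [E ::= h a a]
hhhaaaE => hhhaaahE   [E ::= h E]
hhhaaahE => hhhaaahhE   [E ::= h E]
hhhaaahhE => hhhaaahhhE   [E ::= h E]
hhhaaahhhE => hhhaaahhhhE   [E ::= h E]
hhhaaahhhhE => hhhaaahhhhhaa   [E ::= h a a]

S => EaE => hEaE => hhEaE => hhhaaaE => hhhaaahE => hhhaaahhE => hhhaaahhhE => hhhaaahhhhE => hhhaaahhhhhaa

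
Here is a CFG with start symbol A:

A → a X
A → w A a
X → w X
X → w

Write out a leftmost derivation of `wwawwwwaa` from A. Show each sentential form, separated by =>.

A => wAa   [A → w A a]
wAa => wwAaa   [A → w A a]
wwAaa => wwaXaa   [A → a X]
wwaXaa => wwawXaa   [X → w X]
wwawXaa => wwawwXaa   [X → w X]
wwawwXaa => wwawwwXaa   [X → w X]
wwawwwXaa => wwawwwwaa   [X → w]

A => wAa => wwAaa => wwaXaa => wwawXaa => wwawwXaa => wwawwwXaa => wwawwwwaa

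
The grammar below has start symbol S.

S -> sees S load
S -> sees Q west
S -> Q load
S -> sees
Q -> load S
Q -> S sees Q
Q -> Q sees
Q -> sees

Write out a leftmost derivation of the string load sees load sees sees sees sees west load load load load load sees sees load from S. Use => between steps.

S => Q load => S sees Q load => Q load sees Q load => load S load sees Q load => load sees S load load sees Q load => load sees Q load load load sees Q load => load sees load S load load load sees Q load => load sees load sees S load load load load sees Q load => load sees load sees sees S load load load load load sees Q load => load sees load sees sees sees Q west load load load load load sees Q load => load sees load sees sees sees sees west load load load load load sees Q load => load sees load sees sees sees sees west load load load load load sees sees load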